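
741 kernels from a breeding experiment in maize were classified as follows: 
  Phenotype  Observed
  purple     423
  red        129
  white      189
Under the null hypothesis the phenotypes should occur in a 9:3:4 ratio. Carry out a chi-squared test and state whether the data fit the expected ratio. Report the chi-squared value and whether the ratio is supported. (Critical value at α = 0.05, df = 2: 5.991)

0.879; consistent

Total ratio parts = 16. Expected numbers out of 741:
  purple: 741 × 9/16 = 416.8125
  red: 741 × 3/16 = 138.9375
  white: 741 × 4/16 = 185.25
χ² = Σ (O − E)² / E
  purple: (423 − 416.8125)² / 416.8125 = 0.0919
  red: (129 − 138.9375)² / 138.9375 = 0.7108
  white: (189 − 185.25)² / 185.25 = 0.0759
χ² = 0.0919 + 0.7108 + 0.0759 = 0.8786 ≈ 0.879
Degrees of freedom = 3 − 1 = 2; critical value at α = 0.05 is 5.991.
Since 0.879 < 5.991, we fail to reject the null hypothesis — the data are consistent with the 9:3:4 ratio.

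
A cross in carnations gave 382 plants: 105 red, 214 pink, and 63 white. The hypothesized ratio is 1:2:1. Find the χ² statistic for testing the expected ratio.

Expected counts for N = 382 under a 1:2:1 ratio (total parts = 4):
  red: 382 × 1/4 = 95.5
  pink: 382 × 2/4 = 191
  white: 382 × 1/4 = 95.5
χ² = Σ (O − E)² / E
  red: (105 − 95.5)² / 95.5 = 0.9450
  pink: (214 − 191)² / 191 = 2.7696
  white: (63 − 95.5)² / 95.5 = 11.0602
χ² = 0.9450 + 2.7696 + 11.0602 = 14.7748 ≈ 14.775

14.775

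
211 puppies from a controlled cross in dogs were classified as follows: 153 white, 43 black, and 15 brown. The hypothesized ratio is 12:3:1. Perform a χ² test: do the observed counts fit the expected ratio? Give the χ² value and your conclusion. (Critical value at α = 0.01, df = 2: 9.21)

0.722; consistent

Under the 12:3:1 hypothesis (Σ ratio = 16, N = 211):
  white: 211 × 12/16 = 158.25
  black: 211 × 3/16 = 39.5625
  brown: 211 × 1/16 = 13.1875
χ² = Σ (O − E)² / E
  white: (153 − 158.25)² / 158.25 = 0.1742
  black: (43 − 39.5625)² / 39.5625 = 0.2987
  brown: (15 − 13.1875)² / 13.1875 = 0.2491
χ² = 0.1742 + 0.2987 + 0.2491 = 0.722
Degrees of freedom = 3 − 1 = 2; critical value at α = 0.01 is 9.21.
Since 0.722 < 9.21, we fail to reject the null hypothesis — the data are consistent with the 12:3:1 ratio.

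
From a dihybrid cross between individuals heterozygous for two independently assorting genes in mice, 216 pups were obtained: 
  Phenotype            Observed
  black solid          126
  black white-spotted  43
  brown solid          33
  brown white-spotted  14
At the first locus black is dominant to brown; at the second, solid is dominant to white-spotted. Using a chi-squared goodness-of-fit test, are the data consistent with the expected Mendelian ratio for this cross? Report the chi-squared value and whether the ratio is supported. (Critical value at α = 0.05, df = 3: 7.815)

1.728; consistent

A dihybrid F₂ with independent assortment and complete dominance at both loci gives a 9:3:3:1 phenotypic ratio.
The 9:3:3:1 ratio has 16 parts, so with N = 216 the expected counts are:
  black solid: 216 × 9/16 = 121.5
  black white-spotted: 216 × 3/16 = 40.5
  brown solid: 216 × 3/16 = 40.5
  brown white-spotted: 216 × 1/16 = 13.5
χ² = Σ (O − E)² / E
  black solid: (126 − 121.5)² / 121.5 = 0.1667
  black white-spotted: (43 − 40.5)² / 40.5 = 0.1543
  brown solid: (33 − 40.5)² / 40.5 = 1.3889
  brown white-spotted: (14 − 13.5)² / 13.5 = 0.0185
χ² = 0.1667 + 0.1543 + 1.3889 + 0.0185 = 1.7284 ≈ 1.728
Degrees of freedom = 4 − 1 = 3; critical value at α = 0.05 is 7.815.
Since 1.728 < 7.815, we fail to reject the null hypothesis — the data are consistent with the 9:3:3:1 ratio.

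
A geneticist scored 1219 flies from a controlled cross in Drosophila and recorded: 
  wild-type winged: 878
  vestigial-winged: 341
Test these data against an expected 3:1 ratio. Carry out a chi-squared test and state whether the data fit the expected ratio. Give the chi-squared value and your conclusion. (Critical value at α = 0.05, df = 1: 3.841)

Total ratio parts = 4. Expected numbers out of 1219:
  wild-type winged: 1219 × 3/4 = 914.25
  vestigial-winged: 1219 × 1/4 = 304.75
χ² = Σ (O − E)² / E
  wild-type winged: (878 − 914.25)² / 914.25 = 1.4373
  vestigial-winged: (341 − 304.75)² / 304.75 = 4.3119
χ² = 1.4373 + 4.3119 = 5.7492 ≈ 5.749
Degrees of freedom = 2 − 1 = 1; critical value at α = 0.05 is 3.841.
Since 5.749 > 3.841, we reject the null hypothesis — the data do not fit the 3:1 ratio.

5.749; not consistent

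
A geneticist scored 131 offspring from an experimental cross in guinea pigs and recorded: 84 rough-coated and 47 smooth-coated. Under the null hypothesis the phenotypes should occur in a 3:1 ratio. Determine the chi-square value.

The 3:1 ratio has 4 parts, so with N = 131 the expected counts are:
  rough-coated: 131 × 3/4 = 98.25
  smooth-coated: 131 × 1/4 = 32.75
χ² = Σ (O − E)² / E
  rough-coated: (84 − 98.25)² / 98.25 = 2.0668
  smooth-coated: (47 − 32.75)² / 32.75 = 6.2004
χ² = 2.0668 + 6.2004 = 8.2672 ≈ 8.267

8.267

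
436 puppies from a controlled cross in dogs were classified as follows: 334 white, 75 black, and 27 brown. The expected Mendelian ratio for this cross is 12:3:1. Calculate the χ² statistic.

0.709

The 12:3:1 ratio has 16 parts, so with N = 436 the expected counts are:
  white: 436 × 12/16 = 327
  black: 436 × 3/16 = 81.75
  brown: 436 × 1/16 = 27.25
χ² = Σ (O − E)² / E
  white: (334 − 327)² / 327 = 0.1498
  black: (75 − 81.75)² / 81.75 = 0.5573
  brown: (27 − 27.25)² / 27.25 = 0.0023
χ² = 0.1498 + 0.5573 + 0.0023 = 0.7094 ≈ 0.709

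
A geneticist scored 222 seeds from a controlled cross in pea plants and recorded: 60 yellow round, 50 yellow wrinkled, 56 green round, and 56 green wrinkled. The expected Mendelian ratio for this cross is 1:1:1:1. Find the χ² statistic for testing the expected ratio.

Total ratio parts = 4. Expected numbers out of 222:
  yellow round: 222 × 1/4 = 55.5
  yellow wrinkled: 222 × 1/4 = 55.5
  green round: 222 × 1/4 = 55.5
  green wrinkled: 222 × 1/4 = 55.5
χ² = Σ (O − E)² / E
  yellow round: (60 − 55.5)² / 55.5 = 0.3649
  yellow wrinkled: (50 − 55.5)² / 55.5 = 0.5450
  green round: (56 − 55.5)² / 55.5 = 0.0045
  green wrinkled: (56 − 55.5)² / 55.5 = 0.0045
χ² = 0.3649 + 0.5450 + 0.0045 + 0.0045 = 0.9189 ≈ 0.919

0.919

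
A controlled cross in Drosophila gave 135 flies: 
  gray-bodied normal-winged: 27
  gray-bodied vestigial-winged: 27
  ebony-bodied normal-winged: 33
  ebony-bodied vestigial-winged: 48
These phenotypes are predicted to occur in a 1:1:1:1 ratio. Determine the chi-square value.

The 1:1:1:1 ratio has 4 parts, so with N = 135 the expected counts are:
  gray-bodied normal-winged: 135 × 1/4 = 33.75
  gray-bodied vestigial-winged: 135 × 1/4 = 33.75
  ebony-bodied normal-winged: 135 × 1/4 = 33.75
  ebony-bodied vestigial-winged: 135 × 1/4 = 33.75
χ² = Σ (O − E)² / E
  gray-bodied normal-winged: (27 − 33.75)² / 33.75 = 1.3500
  gray-bodied vestigial-winged: (27 − 33.75)² / 33.75 = 1.3500
  ebony-bodied normal-winged: (33 − 33.75)² / 33.75 = 0.0167
  ebony-bodied vestigial-winged: (48 − 33.75)² / 33.75 = 6.0167
χ² = 1.3500 + 1.3500 + 0.0167 + 6.0167 = 8.7334 ≈ 8.733

8.733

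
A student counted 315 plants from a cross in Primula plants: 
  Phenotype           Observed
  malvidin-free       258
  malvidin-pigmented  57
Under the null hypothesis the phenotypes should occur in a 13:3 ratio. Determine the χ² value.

0.089

The 13:3 ratio has 16 parts, so with N = 315 the expected counts are:
  malvidin-free: 315 × 13/16 = 255.9375
  malvidin-pigmented: 315 × 3/16 = 59.0625
χ² = Σ (O − E)² / E
  malvidin-free: (258 − 255.9375)² / 255.9375 = 0.0166
  malvidin-pigmented: (57 − 59.0625)² / 59.0625 = 0.0720
χ² = 0.0166 + 0.0720 = 0.0886 ≈ 0.089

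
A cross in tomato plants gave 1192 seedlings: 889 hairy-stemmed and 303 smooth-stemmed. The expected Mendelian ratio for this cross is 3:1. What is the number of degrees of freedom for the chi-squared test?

A goodness-of-fit test with 2 phenotype classes has df = 2 − 1 = 1.

1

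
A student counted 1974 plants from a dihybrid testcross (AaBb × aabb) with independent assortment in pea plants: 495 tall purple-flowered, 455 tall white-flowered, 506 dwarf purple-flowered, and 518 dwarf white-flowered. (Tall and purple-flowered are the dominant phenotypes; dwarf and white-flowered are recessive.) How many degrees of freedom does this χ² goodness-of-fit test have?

A dihybrid testcross with independent assortment gives a 1:1:1:1 ratio.
A goodness-of-fit test with 4 phenotype classes has df = 4 − 1 = 3.

3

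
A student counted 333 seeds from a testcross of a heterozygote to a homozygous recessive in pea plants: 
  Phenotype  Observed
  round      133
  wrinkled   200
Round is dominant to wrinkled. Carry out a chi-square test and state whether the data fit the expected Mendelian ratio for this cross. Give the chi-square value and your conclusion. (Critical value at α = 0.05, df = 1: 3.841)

A testcross of a heterozygote (Aa × aa) gives a 1:1 phenotypic ratio.
Expected counts for N = 333 under a 1:1 ratio (total parts = 2):
  round: 333 × 1/2 = 166.5
  wrinkled: 333 × 1/2 = 166.5
χ² = Σ (O − E)² / E
  round: (133 − 166.5)² / 166.5 = 6.7402
  wrinkled: (200 − 166.5)² / 166.5 = 6.7402
χ² = 6.7402 + 6.7402 = 13.4804 ≈ 13.480
Degrees of freedom = 2 − 1 = 1; critical value at α = 0.05 is 3.841.
Since 13.480 > 3.841, we reject the null hypothesis — the data do not fit the 1:1 ratio.

13.480; not consistent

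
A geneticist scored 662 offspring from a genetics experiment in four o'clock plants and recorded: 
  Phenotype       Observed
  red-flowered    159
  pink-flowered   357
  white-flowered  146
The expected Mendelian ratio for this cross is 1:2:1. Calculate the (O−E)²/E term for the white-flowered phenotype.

2.298

Expected counts for N = 662 under a 1:2:1 ratio (total parts = 4):
  red-flowered: 662 × 1/4 = 165.5
  pink-flowered: 662 × 2/4 = 331
  white-flowered: 662 × 1/4 = 165.5
Contribution of white-flowered: (146 − 165.5)² / 165.5 = 2.2976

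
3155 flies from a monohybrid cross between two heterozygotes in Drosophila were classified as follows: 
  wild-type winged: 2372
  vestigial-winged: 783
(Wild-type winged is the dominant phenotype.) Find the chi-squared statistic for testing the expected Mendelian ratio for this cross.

0.056

For a monohybrid cross between heterozygotes with complete dominance, the expected phenotypic ratio is 3:1.
Total ratio parts = 4. Expected numbers out of 3155:
  wild-type winged: 3155 × 3/4 = 2366.25
  vestigial-winged: 3155 × 1/4 = 788.75
χ² = Σ (O − E)² / E
  wild-type winged: (2372 − 2366.25)² / 2366.25 = 0.0140
  vestigial-winged: (783 − 788.75)² / 788.75 = 0.0419
χ² = 0.0140 + 0.0419 = 0.0559 ≈ 0.056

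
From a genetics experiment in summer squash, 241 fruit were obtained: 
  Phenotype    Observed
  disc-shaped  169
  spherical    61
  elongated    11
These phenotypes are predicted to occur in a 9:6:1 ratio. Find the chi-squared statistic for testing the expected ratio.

Expected counts for N = 241 under a 9:6:1 ratio (total parts = 16):
  disc-shaped: 241 × 9/16 = 135.5625
  spherical: 241 × 6/16 = 90.375
  elongated: 241 × 1/16 = 15.0625
χ² = Σ (O − E)² / E
  disc-shaped: (169 − 135.5625)² / 135.5625 = 8.2476
  spherical: (61 − 90.375)² / 90.375 = 9.5479
  elongated: (11 − 15.0625)² / 15.0625 = 1.0957
χ² = 8.2476 + 9.5479 + 1.0957 = 18.8912 ≈ 18.891

18.891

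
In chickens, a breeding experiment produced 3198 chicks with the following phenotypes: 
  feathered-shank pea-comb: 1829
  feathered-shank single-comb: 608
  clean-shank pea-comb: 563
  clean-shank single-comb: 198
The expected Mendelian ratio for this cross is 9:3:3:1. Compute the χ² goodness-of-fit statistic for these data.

Total ratio parts = 16. Expected numbers out of 3198:
  feathered-shank pea-comb: 3198 × 9/16 = 1798.875
  feathered-shank single-comb: 3198 × 3/16 = 599.625
  clean-shank pea-comb: 3198 × 3/16 = 599.625
  clean-shank single-comb: 3198 × 1/16 = 199.875
χ² = Σ (O − E)² / E
  feathered-shank pea-comb: (1829 − 1798.875)² / 1798.875 = 0.5045
  feathered-shank single-comb: (608 − 599.625)² / 599.625 = 0.1170
  clean-shank pea-comb: (563 − 599.625)² / 599.625 = 2.2370
  clean-shank single-comb: (198 − 199.875)² / 199.875 = 0.0176
χ² = 0.5045 + 0.1170 + 2.2370 + 0.0176 = 2.8761 ≈ 2.876

2.876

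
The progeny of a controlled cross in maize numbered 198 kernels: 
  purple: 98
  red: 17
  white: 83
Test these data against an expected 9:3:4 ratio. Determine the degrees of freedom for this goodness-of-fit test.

A goodness-of-fit test with 3 phenotype classes has df = 3 − 1 = 2.

2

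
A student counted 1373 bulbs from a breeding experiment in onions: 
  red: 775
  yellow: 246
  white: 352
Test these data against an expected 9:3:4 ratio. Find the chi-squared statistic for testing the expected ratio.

Total ratio parts = 16. Expected numbers out of 1373:
  red: 1373 × 9/16 = 772.3125
  yellow: 1373 × 3/16 = 257.4375
  white: 1373 × 4/16 = 343.25
χ² = Σ (O − E)² / E
  red: (775 − 772.3125)² / 772.3125 = 0.0094
  yellow: (246 − 257.4375)² / 257.4375 = 0.5081
  white: (352 − 343.25)² / 343.25 = 0.2231
χ² = 0.0094 + 0.5081 + 0.2231 = 0.7406 ≈ 0.741

0.741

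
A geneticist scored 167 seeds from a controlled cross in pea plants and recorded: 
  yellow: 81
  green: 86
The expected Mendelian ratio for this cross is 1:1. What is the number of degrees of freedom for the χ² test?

1

A goodness-of-fit test with 2 phenotype classes has df = 2 − 1 = 1.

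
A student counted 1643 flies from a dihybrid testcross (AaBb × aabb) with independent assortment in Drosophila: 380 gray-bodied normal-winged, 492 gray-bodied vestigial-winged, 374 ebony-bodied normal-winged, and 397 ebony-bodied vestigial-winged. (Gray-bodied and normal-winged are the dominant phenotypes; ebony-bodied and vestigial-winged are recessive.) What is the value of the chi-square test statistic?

22.122

A dihybrid testcross with independent assortment gives a 1:1:1:1 ratio.
Total ratio parts = 4. Expected numbers out of 1643:
  gray-bodied normal-winged: 1643 × 1/4 = 410.75
  gray-bodied vestigial-winged: 1643 × 1/4 = 410.75
  ebony-bodied normal-winged: 1643 × 1/4 = 410.75
  ebony-bodied vestigial-winged: 1643 × 1/4 = 410.75
χ² = Σ (O − E)² / E
  gray-bodied normal-winged: (380 − 410.75)² / 410.75 = 2.3020
  gray-bodied vestigial-winged: (492 − 410.75)² / 410.75 = 16.0720
  ebony-bodied normal-winged: (374 − 410.75)² / 410.75 = 3.2880
  ebony-bodied vestigial-winged: (397 − 410.75)² / 410.75 = 0.4603
χ² = 2.3020 + 16.0720 + 3.2880 + 0.4603 = 22.1223 ≈ 22.122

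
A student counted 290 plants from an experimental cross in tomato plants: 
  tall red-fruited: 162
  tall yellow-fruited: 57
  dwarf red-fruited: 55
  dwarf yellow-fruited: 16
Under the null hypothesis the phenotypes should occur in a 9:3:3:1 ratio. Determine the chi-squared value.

0.391

Under the 9:3:3:1 hypothesis (Σ ratio = 16, N = 290):
  tall red-fruited: 290 × 9/16 = 163.125
  tall yellow-fruited: 290 × 3/16 = 54.375
  dwarf red-fruited: 290 × 3/16 = 54.375
  dwarf yellow-fruited: 290 × 1/16 = 18.125
χ² = Σ (O − E)² / E
  tall red-fruited: (162 − 163.125)² / 163.125 = 0.0078
  tall yellow-fruited: (57 − 54.375)² / 54.375 = 0.1267
  dwarf red-fruited: (55 − 54.375)² / 54.375 = 0.0072
  dwarf yellow-fruited: (16 − 18.125)² / 18.125 = 0.2491
χ² = 0.0078 + 0.1267 + 0.0072 + 0.2491 = 0.3908 ≈ 0.391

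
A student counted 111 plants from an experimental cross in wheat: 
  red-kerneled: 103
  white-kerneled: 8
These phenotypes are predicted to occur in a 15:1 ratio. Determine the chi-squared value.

0.174

Total ratio parts = 16. Expected numbers out of 111:
  red-kerneled: 111 × 15/16 = 104.0625
  white-kerneled: 111 × 1/16 = 6.9375
χ² = Σ (O − E)² / E
  red-kerneled: (103 − 104.0625)² / 104.0625 = 0.0108
  white-kerneled: (8 − 6.9375)² / 6.9375 = 0.1627
χ² = 0.0108 + 0.1627 = 0.1735 ≈ 0.174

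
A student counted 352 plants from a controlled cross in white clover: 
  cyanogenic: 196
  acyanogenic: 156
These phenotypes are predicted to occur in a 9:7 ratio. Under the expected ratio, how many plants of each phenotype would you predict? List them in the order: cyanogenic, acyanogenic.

The 9:7 ratio has 16 parts, so with N = 352 the expected counts are:
  cyanogenic: 352 × 9/16 = 198
  acyanogenic: 352 × 7/16 = 154

198, 154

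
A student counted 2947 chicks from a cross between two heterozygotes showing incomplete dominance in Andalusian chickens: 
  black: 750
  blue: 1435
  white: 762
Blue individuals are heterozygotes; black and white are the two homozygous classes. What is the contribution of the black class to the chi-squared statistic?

0.238

With incomplete dominance, a heterozygote × heterozygote cross gives a 1:2:1 phenotypic ratio.
Expected counts for N = 2947 under a 1:2:1 ratio (total parts = 4):
  black: 2947 × 1/4 = 736.75
  blue: 2947 × 2/4 = 1473.5
  white: 2947 × 1/4 = 736.75
Contribution of black: (750 − 736.75)² / 736.75 = 0.2383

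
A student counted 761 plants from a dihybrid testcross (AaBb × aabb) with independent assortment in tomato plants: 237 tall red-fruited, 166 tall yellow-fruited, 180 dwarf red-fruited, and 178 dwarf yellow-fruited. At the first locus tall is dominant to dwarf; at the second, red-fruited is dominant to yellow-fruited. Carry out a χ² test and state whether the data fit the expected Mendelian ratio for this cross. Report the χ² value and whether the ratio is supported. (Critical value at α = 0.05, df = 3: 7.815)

A dihybrid testcross with independent assortment gives a 1:1:1:1 ratio.
Total ratio parts = 4. Expected numbers out of 761:
  tall red-fruited: 761 × 1/4 = 190.25
  tall yellow-fruited: 761 × 1/4 = 190.25
  dwarf red-fruited: 761 × 1/4 = 190.25
  dwarf yellow-fruited: 761 × 1/4 = 190.25
χ² = Σ (O − E)² / E
  tall red-fruited: (237 − 190.25)² / 190.25 = 11.4878
  tall yellow-fruited: (166 − 190.25)² / 190.25 = 3.0910
  dwarf red-fruited: (180 − 190.25)² / 190.25 = 0.5522
  dwarf yellow-fruited: (178 − 190.25)² / 190.25 = 0.7888
χ² = 11.4878 + 3.0910 + 0.5522 + 0.7888 = 15.9198 ≈ 15.920
Degrees of freedom = 4 − 1 = 3; critical value at α = 0.05 is 7.815.
Since 15.920 > 7.815, we reject the null hypothesis — the data do not fit the 1:1:1:1 ratio.

15.920; not consistent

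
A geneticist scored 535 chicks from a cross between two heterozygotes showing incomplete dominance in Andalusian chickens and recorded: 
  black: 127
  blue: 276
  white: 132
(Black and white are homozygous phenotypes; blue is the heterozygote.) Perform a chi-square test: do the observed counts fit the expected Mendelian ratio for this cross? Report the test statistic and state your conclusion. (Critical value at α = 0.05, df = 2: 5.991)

0.634; consistent

With incomplete dominance, a heterozygote × heterozygote cross gives a 1:2:1 phenotypic ratio.
The 1:2:1 ratio has 4 parts, so with N = 535 the expected counts are:
  black: 535 × 1/4 = 133.75
  blue: 535 × 2/4 = 267.5
  white: 535 × 1/4 = 133.75
χ² = Σ (O − E)² / E
  black: (127 − 133.75)² / 133.75 = 0.3407
  blue: (276 − 267.5)² / 267.5 = 0.2701
  white: (132 − 133.75)² / 133.75 = 0.0229
χ² = 0.3407 + 0.2701 + 0.0229 = 0.6337 ≈ 0.634
Degrees of freedom = 3 − 1 = 2; critical value at α = 0.05 is 5.991.
Since 0.634 < 5.991, we fail to reject the null hypothesis — the data are consistent with the 1:2:1 ratio.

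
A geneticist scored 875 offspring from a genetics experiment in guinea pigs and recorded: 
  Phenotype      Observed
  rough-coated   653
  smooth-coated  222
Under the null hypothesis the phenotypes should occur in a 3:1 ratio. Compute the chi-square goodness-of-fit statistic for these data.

0.064

Expected counts for N = 875 under a 3:1 ratio (total parts = 4):
  rough-coated: 875 × 3/4 = 656.25
  smooth-coated: 875 × 1/4 = 218.75
χ² = Σ (O − E)² / E
  rough-coated: (653 − 656.25)² / 656.25 = 0.0161
  smooth-coated: (222 − 218.75)² / 218.75 = 0.0483
χ² = 0.0161 + 0.0483 = 0.0644 ≈ 0.064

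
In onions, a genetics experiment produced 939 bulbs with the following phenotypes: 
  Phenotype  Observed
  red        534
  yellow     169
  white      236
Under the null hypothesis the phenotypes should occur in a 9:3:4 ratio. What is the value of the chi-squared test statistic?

0.354

The 9:3:4 ratio has 16 parts, so with N = 939 the expected counts are:
  red: 939 × 9/16 = 528.1875
  yellow: 939 × 3/16 = 176.0625
  white: 939 × 4/16 = 234.75
χ² = Σ (O − E)² / E
  red: (534 − 528.1875)² / 528.1875 = 0.0640
  yellow: (169 − 176.0625)² / 176.0625 = 0.2833
  white: (236 − 234.75)² / 234.75 = 0.0067
χ² = 0.0640 + 0.2833 + 0.0067 = 0.354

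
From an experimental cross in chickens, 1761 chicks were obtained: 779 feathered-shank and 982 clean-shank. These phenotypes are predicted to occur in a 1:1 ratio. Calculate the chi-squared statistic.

Expected counts for N = 1761 under a 1:1 ratio (total parts = 2):
  feathered-shank: 1761 × 1/2 = 880.5
  clean-shank: 1761 × 1/2 = 880.5
χ² = Σ (O − E)² / E
  feathered-shank: (779 − 880.5)² / 880.5 = 11.7005
  clean-shank: (982 − 880.5)² / 880.5 = 11.7005
χ² = 11.7005 + 11.7005 = 23.401

23.401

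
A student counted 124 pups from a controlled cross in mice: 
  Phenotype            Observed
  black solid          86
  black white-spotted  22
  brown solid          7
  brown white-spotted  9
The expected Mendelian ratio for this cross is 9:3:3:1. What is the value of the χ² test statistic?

Total ratio parts = 16. Expected numbers out of 124:
  black solid: 124 × 9/16 = 69.75
  black white-spotted: 124 × 3/16 = 23.25
  brown solid: 124 × 3/16 = 23.25
  brown white-spotted: 124 × 1/16 = 7.75
χ² = Σ (O − E)² / E
  black solid: (86 − 69.75)² / 69.75 = 3.7858
  black white-spotted: (22 − 23.25)² / 23.25 = 0.0672
  brown solid: (7 − 23.25)² / 23.25 = 11.3575
  brown white-spotted: (9 − 7.75)² / 7.75 = 0.2016
χ² = 3.7858 + 0.0672 + 11.3575 + 0.2016 = 15.4121 ≈ 15.412

15.412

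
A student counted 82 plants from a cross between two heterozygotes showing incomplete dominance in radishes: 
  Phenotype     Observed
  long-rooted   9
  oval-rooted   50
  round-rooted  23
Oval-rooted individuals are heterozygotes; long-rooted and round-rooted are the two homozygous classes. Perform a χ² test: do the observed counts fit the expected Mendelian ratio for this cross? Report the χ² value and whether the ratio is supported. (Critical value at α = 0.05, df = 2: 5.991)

With incomplete dominance, a heterozygote × heterozygote cross gives a 1:2:1 phenotypic ratio.
The 1:2:1 ratio has 4 parts, so with N = 82 the expected counts are:
  long-rooted: 82 × 1/4 = 20.5
  oval-rooted: 82 × 2/4 = 41
  round-rooted: 82 × 1/4 = 20.5
χ² = Σ (O − E)² / E
  long-rooted: (9 − 20.5)² / 20.5 = 6.4512
  oval-rooted: (50 − 41)² / 41 = 1.9756
  round-rooted: (23 − 20.5)² / 20.5 = 0.3049
χ² = 6.4512 + 1.9756 + 0.3049 = 8.7317 ≈ 8.732
Degrees of freedom = 3 − 1 = 2; critical value at α = 0.05 is 5.991.
Since 8.732 > 5.991, we reject the null hypothesis — the data do not fit the 1:2:1 ratio.

8.732; not consistent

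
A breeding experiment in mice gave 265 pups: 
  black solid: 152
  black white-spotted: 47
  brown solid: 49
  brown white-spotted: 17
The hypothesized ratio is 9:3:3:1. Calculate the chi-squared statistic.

The 9:3:3:1 ratio has 16 parts, so with N = 265 the expected counts are:
  black solid: 265 × 9/16 = 149.0625
  black white-spotted: 265 × 3/16 = 49.6875
  brown solid: 265 × 3/16 = 49.6875
  brown white-spotted: 265 × 1/16 = 16.5625
χ² = Σ (O − E)² / E
  black solid: (152 − 149.0625)² / 149.0625 = 0.0579
  black white-spotted: (47 − 49.6875)² / 49.6875 = 0.1454
  brown solid: (49 − 49.6875)² / 49.6875 = 0.0095
  brown white-spotted: (17 − 16.5625)² / 16.5625 = 0.0116
χ² = 0.0579 + 0.1454 + 0.0095 + 0.0116 = 0.2244 ≈ 0.224

0.224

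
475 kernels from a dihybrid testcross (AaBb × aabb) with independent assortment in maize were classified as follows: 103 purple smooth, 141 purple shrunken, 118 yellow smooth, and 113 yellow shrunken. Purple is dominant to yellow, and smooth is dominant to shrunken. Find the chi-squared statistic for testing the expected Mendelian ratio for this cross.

6.541

A dihybrid testcross with independent assortment gives a 1:1:1:1 ratio.
Under the 1:1:1:1 hypothesis (Σ ratio = 4, N = 475):
  purple smooth: 475 × 1/4 = 118.75
  purple shrunken: 475 × 1/4 = 118.75
  yellow smooth: 475 × 1/4 = 118.75
  yellow shrunken: 475 × 1/4 = 118.75
χ² = Σ (O − E)² / E
  purple smooth: (103 − 118.75)² / 118.75 = 2.0889
  purple shrunken: (141 − 118.75)² / 118.75 = 4.1689
  yellow smooth: (118 − 118.75)² / 118.75 = 0.0047
  yellow shrunken: (113 − 118.75)² / 118.75 = 0.2784
χ² = 2.0889 + 4.1689 + 0.0047 + 0.2784 = 6.5409 ≈ 6.541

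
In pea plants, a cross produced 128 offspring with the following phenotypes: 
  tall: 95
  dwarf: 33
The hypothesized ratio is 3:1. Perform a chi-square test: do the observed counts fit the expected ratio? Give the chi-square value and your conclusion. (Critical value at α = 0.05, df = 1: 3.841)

0.042; consistent

Expected counts for N = 128 under a 3:1 ratio (total parts = 4):
  tall: 128 × 3/4 = 96
  dwarf: 128 × 1/4 = 32
χ² = Σ (O − E)² / E
  tall: (95 − 96)² / 96 = 0.0104
  dwarf: (33 − 32)² / 32 = 0.0312
χ² = 0.0104 + 0.0312 = 0.0416 ≈ 0.042
Degrees of freedom = 2 − 1 = 1; critical value at α = 0.05 is 3.841.
Since 0.042 < 3.841, we fail to reject the null hypothesis — the data are consistent with the 3:1 ratio.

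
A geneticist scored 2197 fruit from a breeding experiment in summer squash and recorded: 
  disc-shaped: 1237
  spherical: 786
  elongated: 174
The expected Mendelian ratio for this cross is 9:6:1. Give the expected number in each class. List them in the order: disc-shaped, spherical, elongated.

1235.8125, 823.875, 137.3125

Total ratio parts = 16. Expected numbers out of 2197:
  disc-shaped: 2197 × 9/16 = 1235.8125
  spherical: 2197 × 6/16 = 823.875
  elongated: 2197 × 1/16 = 137.3125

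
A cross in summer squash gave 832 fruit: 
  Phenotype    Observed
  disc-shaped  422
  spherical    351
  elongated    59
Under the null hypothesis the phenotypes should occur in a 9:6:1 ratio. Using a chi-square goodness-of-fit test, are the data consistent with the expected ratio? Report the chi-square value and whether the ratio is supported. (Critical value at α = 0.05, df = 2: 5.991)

10.339; not consistent

Under the 9:6:1 hypothesis (Σ ratio = 16, N = 832):
  disc-shaped: 832 × 9/16 = 468
  spherical: 832 × 6/16 = 312
  elongated: 832 × 1/16 = 52
χ² = Σ (O − E)² / E
  disc-shaped: (422 − 468)² / 468 = 4.5214
  spherical: (351 − 312)² / 312 = 4.8750
  elongated: (59 − 52)² / 52 = 0.9423
χ² = 4.5214 + 4.8750 + 0.9423 = 10.3387 ≈ 10.339
Degrees of freedom = 3 − 1 = 2; critical value at α = 0.05 is 5.991.
Since 10.339 > 5.991, we reject the null hypothesis — the data do not fit the 9:6:1 ratio.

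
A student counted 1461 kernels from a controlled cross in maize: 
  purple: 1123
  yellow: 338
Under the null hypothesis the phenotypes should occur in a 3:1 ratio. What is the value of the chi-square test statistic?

Total ratio parts = 4. Expected numbers out of 1461:
  purple: 1461 × 3/4 = 1095.75
  yellow: 1461 × 1/4 = 365.25
χ² = Σ (O − E)² / E
  purple: (1123 − 1095.75)² / 1095.75 = 0.6777
  yellow: (338 − 365.25)² / 365.25 = 2.0330
χ² = 0.6777 + 2.0330 = 2.7107 ≈ 2.711

2.711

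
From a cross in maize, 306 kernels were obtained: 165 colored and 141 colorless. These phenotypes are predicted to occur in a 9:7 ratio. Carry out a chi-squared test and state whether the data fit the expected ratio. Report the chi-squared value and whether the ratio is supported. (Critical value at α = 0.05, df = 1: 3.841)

Total ratio parts = 16. Expected numbers out of 306:
  colored: 306 × 9/16 = 172.125
  colorless: 306 × 7/16 = 133.875
χ² = Σ (O − E)² / E
  colored: (165 − 172.125)² / 172.125 = 0.2949
  colorless: (141 − 133.875)² / 133.875 = 0.3792
χ² = 0.2949 + 0.3792 = 0.6741 ≈ 0.674
Degrees of freedom = 2 − 1 = 1; critical value at α = 0.05 is 3.841.
Since 0.674 < 3.841, we fail to reject the null hypothesis — the data are consistent with the 9:7 ratio.

0.674; consistent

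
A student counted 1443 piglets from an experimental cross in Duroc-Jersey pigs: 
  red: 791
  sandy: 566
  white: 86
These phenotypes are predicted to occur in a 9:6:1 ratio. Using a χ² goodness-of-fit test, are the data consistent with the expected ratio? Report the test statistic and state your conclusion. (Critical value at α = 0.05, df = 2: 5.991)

The 9:6:1 ratio has 16 parts, so with N = 1443 the expected counts are:
  red: 1443 × 9/16 = 811.6875
  sandy: 1443 × 6/16 = 541.125
  white: 1443 × 1/16 = 90.1875
χ² = Σ (O − E)² / E
  red: (791 − 811.6875)² / 811.6875 = 0.5273
  sandy: (566 − 541.125)² / 541.125 = 1.1435
  white: (86 − 90.1875)² / 90.1875 = 0.1944
χ² = 0.5273 + 1.1435 + 0.1944 = 1.8652 ≈ 1.865
Degrees of freedom = 3 − 1 = 2; critical value at α = 0.05 is 5.991.
Since 1.865 < 5.991, we fail to reject the null hypothesis — the data are consistent with the 9:6:1 ratio.

1.865; consistent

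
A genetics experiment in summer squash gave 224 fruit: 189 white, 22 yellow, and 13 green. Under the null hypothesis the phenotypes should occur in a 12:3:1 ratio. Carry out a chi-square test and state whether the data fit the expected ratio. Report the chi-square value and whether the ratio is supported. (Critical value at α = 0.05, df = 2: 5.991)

The 12:3:1 ratio has 16 parts, so with N = 224 the expected counts are:
  white: 224 × 12/16 = 168
  yellow: 224 × 3/16 = 42
  green: 224 × 1/16 = 14
χ² = Σ (O − E)² / E
  white: (189 − 168)² / 168 = 2.6250
  yellow: (22 − 42)² / 42 = 9.5238
  green: (13 − 14)² / 14 = 0.0714
χ² = 2.6250 + 9.5238 + 0.0714 = 12.2202 ≈ 12.220
Degrees of freedom = 3 − 1 = 2; critical value at α = 0.05 is 5.991.
Since 12.220 > 5.991, we reject the null hypothesis — the data do not fit the 12:3:1 ratio.

12.220; not consistent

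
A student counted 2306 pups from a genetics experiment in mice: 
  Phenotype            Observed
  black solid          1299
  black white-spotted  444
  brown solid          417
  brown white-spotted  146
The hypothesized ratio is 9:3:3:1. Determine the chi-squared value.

Expected counts for N = 2306 under a 9:3:3:1 ratio (total parts = 16):
  black solid: 2306 × 9/16 = 1297.125
  black white-spotted: 2306 × 3/16 = 432.375
  brown solid: 2306 × 3/16 = 432.375
  brown white-spotted: 2306 × 1/16 = 144.125
χ² = Σ (O − E)² / E
  black solid: (1299 − 1297.125)² / 1297.125 = 0.0027
  black white-spotted: (444 − 432.375)² / 432.375 = 0.3126
  brown solid: (417 − 432.375)² / 432.375 = 0.5467
  brown white-spotted: (146 − 144.125)² / 144.125 = 0.0244
χ² = 0.0027 + 0.3126 + 0.5467 + 0.0244 = 0.8864 ≈ 0.886

0.886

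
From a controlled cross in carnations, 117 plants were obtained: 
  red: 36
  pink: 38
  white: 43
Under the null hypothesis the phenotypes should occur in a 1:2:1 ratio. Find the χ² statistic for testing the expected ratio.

15.205

Total ratio parts = 4. Expected numbers out of 117:
  red: 117 × 1/4 = 29.25
  pink: 117 × 2/4 = 58.5
  white: 117 × 1/4 = 29.25
χ² = Σ (O − E)² / E
  red: (36 − 29.25)² / 29.25 = 1.5577
  pink: (38 − 58.5)² / 58.5 = 7.1838
  white: (43 − 29.25)² / 29.25 = 6.4637
χ² = 1.5577 + 7.1838 + 6.4637 = 15.2052 ≈ 15.205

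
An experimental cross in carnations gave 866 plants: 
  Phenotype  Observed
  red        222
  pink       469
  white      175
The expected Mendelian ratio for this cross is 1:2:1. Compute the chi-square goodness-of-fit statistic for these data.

Expected counts for N = 866 under a 1:2:1 ratio (total parts = 4):
  red: 866 × 1/4 = 216.5
  pink: 866 × 2/4 = 433
  white: 866 × 1/4 = 216.5
χ² = Σ (O − E)² / E
  red: (222 − 216.5)² / 216.5 = 0.1397
  pink: (469 − 433)² / 433 = 2.9931
  white: (175 − 216.5)² / 216.5 = 7.9550
χ² = 0.1397 + 2.9931 + 7.9550 = 11.0878 ≈ 11.088

11.088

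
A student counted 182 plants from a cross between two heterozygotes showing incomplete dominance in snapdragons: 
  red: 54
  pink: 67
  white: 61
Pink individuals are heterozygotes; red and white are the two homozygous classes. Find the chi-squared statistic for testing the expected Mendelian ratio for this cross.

13.198

With incomplete dominance, a heterozygote × heterozygote cross gives a 1:2:1 phenotypic ratio.
Expected counts for N = 182 under a 1:2:1 ratio (total parts = 4):
  red: 182 × 1/4 = 45.5
  pink: 182 × 2/4 = 91
  white: 182 × 1/4 = 45.5
χ² = Σ (O − E)² / E
  red: (54 − 45.5)² / 45.5 = 1.5879
  pink: (67 − 91)² / 91 = 6.3297
  white: (61 − 45.5)² / 45.5 = 5.2802
χ² = 1.5879 + 6.3297 + 5.2802 = 13.1978 ≈ 13.198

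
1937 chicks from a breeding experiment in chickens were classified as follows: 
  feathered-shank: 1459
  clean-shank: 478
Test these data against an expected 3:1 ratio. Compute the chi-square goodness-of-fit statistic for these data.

Expected counts for N = 1937 under a 3:1 ratio (total parts = 4):
  feathered-shank: 1937 × 3/4 = 1452.75
  clean-shank: 1937 × 1/4 = 484.25
χ² = Σ (O − E)² / E
  feathered-shank: (1459 − 1452.75)² / 1452.75 = 0.0269
  clean-shank: (478 − 484.25)² / 484.25 = 0.0807
χ² = 0.0269 + 0.0807 = 0.1076 ≈ 0.108

0.108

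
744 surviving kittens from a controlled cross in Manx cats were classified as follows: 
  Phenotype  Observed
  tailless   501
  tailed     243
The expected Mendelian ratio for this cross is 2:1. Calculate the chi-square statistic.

Expected counts for N = 744 under a 2:1 ratio (total parts = 3):
  tailless: 744 × 2/3 = 496
  tailed: 744 × 1/3 = 248
χ² = Σ (O − E)² / E
  tailless: (501 − 496)² / 496 = 0.0504
  tailed: (243 − 248)² / 248 = 0.1008
χ² = 0.0504 + 0.1008 = 0.1512 ≈ 0.151

0.151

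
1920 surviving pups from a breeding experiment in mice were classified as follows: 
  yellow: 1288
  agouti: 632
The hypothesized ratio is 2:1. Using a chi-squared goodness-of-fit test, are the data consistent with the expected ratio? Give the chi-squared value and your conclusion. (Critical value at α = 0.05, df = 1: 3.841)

The 2:1 ratio has 3 parts, so with N = 1920 the expected counts are:
  yellow: 1920 × 2/3 = 1280
  agouti: 1920 × 1/3 = 640
χ² = Σ (O − E)² / E
  yellow: (1288 − 1280)² / 1280 = 0.0500
  agouti: (632 − 640)² / 640 = 0.1000
χ² = 0.0500 + 0.1000 = 0.150
Degrees of freedom = 2 − 1 = 1; critical value at α = 0.05 is 3.841.
Since 0.150 < 3.841, we fail to reject the null hypothesis — the data are consistent with the 2:1 ratio.

0.150; consistent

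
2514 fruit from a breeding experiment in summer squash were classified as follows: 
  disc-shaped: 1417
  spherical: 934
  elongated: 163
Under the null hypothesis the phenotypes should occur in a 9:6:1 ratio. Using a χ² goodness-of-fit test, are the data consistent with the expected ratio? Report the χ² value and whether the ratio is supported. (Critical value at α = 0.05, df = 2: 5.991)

Under the 9:6:1 hypothesis (Σ ratio = 16, N = 2514):
  disc-shaped: 2514 × 9/16 = 1414.125
  spherical: 2514 × 6/16 = 942.75
  elongated: 2514 × 1/16 = 157.125
χ² = Σ (O − E)² / E
  disc-shaped: (1417 − 1414.125)² / 1414.125 = 0.0058
  spherical: (934 − 942.75)² / 942.75 = 0.0812
  elongated: (163 − 157.125)² / 157.125 = 0.2197
χ² = 0.0058 + 0.0812 + 0.2197 = 0.3067 ≈ 0.307
Degrees of freedom = 3 − 1 = 2; critical value at α = 0.05 is 5.991.
Since 0.307 < 5.991, we fail to reject the null hypothesis — the data are consistent with the 9:6:1 ratio.

0.307; consistent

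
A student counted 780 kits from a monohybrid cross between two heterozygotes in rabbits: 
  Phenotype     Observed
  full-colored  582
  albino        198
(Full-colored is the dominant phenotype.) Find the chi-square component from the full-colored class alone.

For a monohybrid cross between heterozygotes with complete dominance, the expected phenotypic ratio is 3:1.
Expected counts for N = 780 under a 3:1 ratio (total parts = 4):
  full-colored: 780 × 3/4 = 585
  albino: 780 × 1/4 = 195
Contribution of full-colored: (582 − 585)² / 585 = 0.0154

0.015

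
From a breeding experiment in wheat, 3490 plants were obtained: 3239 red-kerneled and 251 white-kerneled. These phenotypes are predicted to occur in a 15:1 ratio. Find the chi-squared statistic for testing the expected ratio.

5.285

The 15:1 ratio has 16 parts, so with N = 3490 the expected counts are:
  red-kerneled: 3490 × 15/16 = 3271.875
  white-kerneled: 3490 × 1/16 = 218.125
χ² = Σ (O − E)² / E
  red-kerneled: (3239 − 3271.875)² / 3271.875 = 0.3303
  white-kerneled: (251 − 218.125)² / 218.125 = 4.9548
χ² = 0.3303 + 4.9548 = 5.2851 ≈ 5.285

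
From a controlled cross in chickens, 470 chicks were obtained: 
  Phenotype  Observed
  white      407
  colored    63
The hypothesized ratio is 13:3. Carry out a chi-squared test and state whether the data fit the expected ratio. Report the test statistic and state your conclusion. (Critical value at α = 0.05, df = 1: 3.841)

Under the 13:3 hypothesis (Σ ratio = 16, N = 470):
  white: 470 × 13/16 = 381.875
  colored: 470 × 3/16 = 88.125
χ² = Σ (O − E)² / E
  white: (407 − 381.875)² / 381.875 = 1.6531
  colored: (63 − 88.125)² / 88.125 = 7.1633
χ² = 1.6531 + 7.1633 = 8.8164 ≈ 8.816
Degrees of freedom = 2 − 1 = 1; critical value at α = 0.05 is 3.841.
Since 8.816 > 3.841, we reject the null hypothesis — the data do not fit the 13:3 ratio.

8.816; not consistent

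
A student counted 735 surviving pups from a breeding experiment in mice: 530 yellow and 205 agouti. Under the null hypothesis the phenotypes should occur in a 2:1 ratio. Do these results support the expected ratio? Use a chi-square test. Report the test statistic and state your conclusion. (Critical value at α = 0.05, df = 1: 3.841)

9.796; not consistent

The 2:1 ratio has 3 parts, so with N = 735 the expected counts are:
  yellow: 735 × 2/3 = 490
  agouti: 735 × 1/3 = 245
χ² = Σ (O − E)² / E
  yellow: (530 − 490)² / 490 = 3.2653
  agouti: (205 − 245)² / 245 = 6.5306
χ² = 3.2653 + 6.5306 = 9.7959 ≈ 9.796
Degrees of freedom = 2 − 1 = 1; critical value at α = 0.05 is 3.841.
Since 9.796 > 3.841, we reject the null hypothesis — the data do not fit the 2:1 ratio.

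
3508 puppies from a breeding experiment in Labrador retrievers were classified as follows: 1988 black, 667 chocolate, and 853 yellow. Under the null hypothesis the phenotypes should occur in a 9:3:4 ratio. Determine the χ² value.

Expected counts for N = 3508 under a 9:3:4 ratio (total parts = 16):
  black: 3508 × 9/16 = 1973.25
  chocolate: 3508 × 3/16 = 657.75
  yellow: 3508 × 4/16 = 877
χ² = Σ (O − E)² / E
  black: (1988 − 1973.25)² / 1973.25 = 0.1103
  chocolate: (667 − 657.75)² / 657.75 = 0.1301
  yellow: (853 − 877)² / 877 = 0.6568
χ² = 0.1103 + 0.1301 + 0.6568 = 0.8972 ≈ 0.897

0.897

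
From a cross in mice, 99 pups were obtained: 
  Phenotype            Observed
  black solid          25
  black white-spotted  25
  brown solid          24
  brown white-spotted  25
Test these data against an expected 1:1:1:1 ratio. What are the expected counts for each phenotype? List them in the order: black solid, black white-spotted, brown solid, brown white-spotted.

Total ratio parts = 4. Expected numbers out of 99:
  black solid: 99 × 1/4 = 24.75
  black white-spotted: 99 × 1/4 = 24.75
  brown solid: 99 × 1/4 = 24.75
  brown white-spotted: 99 × 1/4 = 24.75

24.75, 24.75, 24.75, 24.75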